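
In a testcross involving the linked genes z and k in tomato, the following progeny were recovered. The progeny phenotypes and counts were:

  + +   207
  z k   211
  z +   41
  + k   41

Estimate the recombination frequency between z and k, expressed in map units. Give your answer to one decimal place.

16.4 map units

The two most frequent classes, + + (207) and z k (211), are the parental types, so the F1 was + + / z k.
The recombinant classes are + k and z +: 41 + 41 = 82.
Recombination frequency = 82/500 = 0.1640 ≈ 16.4%, i.e. 16.4 map units.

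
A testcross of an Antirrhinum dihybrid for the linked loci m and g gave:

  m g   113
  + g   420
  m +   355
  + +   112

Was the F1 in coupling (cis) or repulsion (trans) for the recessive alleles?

The two most frequent classes are + g (420) and m + (355); these are the parental (non-recombinant) types.
So the F1 carried + g on one chromosome and m + on the other — the recessive alleles are on opposite chromosomes (trans / repulsion).

trans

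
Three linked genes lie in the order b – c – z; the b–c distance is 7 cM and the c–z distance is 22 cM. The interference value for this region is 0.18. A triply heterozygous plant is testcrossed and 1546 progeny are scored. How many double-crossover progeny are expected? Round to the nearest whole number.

Map distances give recombination frequencies of 0.070 and 0.220 for the two intervals.
With interference 0.18 (so coincidence = 0.82), expected double-crossover frequency = 0.070 × 0.220 × 0.82 = 0.01263.
Expected number = 0.01263 × 1546 = 19.52 ≈ 20.

20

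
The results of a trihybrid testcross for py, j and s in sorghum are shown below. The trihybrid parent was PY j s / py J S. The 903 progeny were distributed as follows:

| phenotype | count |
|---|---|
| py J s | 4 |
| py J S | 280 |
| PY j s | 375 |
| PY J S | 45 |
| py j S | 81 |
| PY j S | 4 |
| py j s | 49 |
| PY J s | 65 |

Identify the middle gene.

s

The two rarest classes, PY j S and py J s, are the double crossovers. Comparing them with the parentals, only the s allele has switched, so s is the middle locus and the order is py – s – j.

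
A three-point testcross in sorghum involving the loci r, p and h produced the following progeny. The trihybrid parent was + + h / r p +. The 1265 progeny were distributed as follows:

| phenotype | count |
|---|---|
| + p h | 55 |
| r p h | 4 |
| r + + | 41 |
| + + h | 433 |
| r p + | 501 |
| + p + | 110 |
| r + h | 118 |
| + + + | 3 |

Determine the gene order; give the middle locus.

h

The two rarest classes, + + + and r p h, are the double crossovers. Comparing them with the parentals, only the h allele has switched, so h is the middle locus and the order is r – h – p.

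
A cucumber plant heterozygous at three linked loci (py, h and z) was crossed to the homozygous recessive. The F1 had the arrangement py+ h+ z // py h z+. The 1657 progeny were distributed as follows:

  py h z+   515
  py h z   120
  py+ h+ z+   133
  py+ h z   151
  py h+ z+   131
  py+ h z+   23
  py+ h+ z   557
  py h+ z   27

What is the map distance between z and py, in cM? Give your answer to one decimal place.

The two rarest classes, py h+ z and py+ h z+, are the double crossovers. Comparing them with the parentals, only the py allele has switched, so py is the middle locus and the order is z – py – h.
Crossovers in the z–py interval produce the single-crossover classes py+ h+ z+ and py h z (133 + 120 = 253) plus the double crossovers (50).
RF(z–py) = (253 + 50) / 1657 = 303/1657 = 0.1829 → 18.3 cM.

18.3 cM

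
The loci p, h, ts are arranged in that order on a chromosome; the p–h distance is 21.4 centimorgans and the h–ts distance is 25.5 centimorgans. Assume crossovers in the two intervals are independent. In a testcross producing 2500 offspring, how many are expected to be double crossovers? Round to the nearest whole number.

Map distances give recombination frequencies of 0.214 and 0.255 for the two intervals.
With no interference, expected double-crossover frequency = 0.214 × 0.255 = 0.05457.
Expected number = 0.05457 × 2500 = 136.43 ≈ 136.

136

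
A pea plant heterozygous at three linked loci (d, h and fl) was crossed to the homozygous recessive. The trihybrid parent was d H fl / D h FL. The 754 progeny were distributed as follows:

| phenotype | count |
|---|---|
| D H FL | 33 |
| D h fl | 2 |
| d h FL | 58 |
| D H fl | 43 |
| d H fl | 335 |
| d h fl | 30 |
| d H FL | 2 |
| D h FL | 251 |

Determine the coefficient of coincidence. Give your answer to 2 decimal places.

0.43

The two rarest classes, d H FL and D h fl, are the double crossovers. Comparing them with the parentals, only the fl allele has switched, so fl is the middle locus and the order is h – fl – d.
h–fl: (63 + 4)/754 = 0.0889; fl–d: (101 + 4)/754 = 0.1393.
Expected DCO frequency = 0.0889 × 0.1393 ≈ 0.01238; observed = 4/754 ≈ 0.00531.
Coefficient of coincidence = 0.00531/0.01238 ≈ 0.43.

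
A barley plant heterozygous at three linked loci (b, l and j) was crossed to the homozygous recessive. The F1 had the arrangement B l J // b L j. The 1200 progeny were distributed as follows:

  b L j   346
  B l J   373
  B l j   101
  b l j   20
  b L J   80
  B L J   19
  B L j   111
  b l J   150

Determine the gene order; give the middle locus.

The two rarest classes, B L J and b l j, are the double crossovers. Comparing them with the parentals, only the l allele has switched, so l is the middle locus and the order is b – l – j.

l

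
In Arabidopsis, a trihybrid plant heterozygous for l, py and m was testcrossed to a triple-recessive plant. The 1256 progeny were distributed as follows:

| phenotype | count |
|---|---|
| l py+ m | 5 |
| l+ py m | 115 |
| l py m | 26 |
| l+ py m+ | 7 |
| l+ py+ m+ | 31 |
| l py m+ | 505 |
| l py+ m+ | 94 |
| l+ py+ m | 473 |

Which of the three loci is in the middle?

The two most frequent reciprocal classes, l py m+ and l+ py+ m, are the parental types, so the F1 was l py m+ / l+ py+ m.
The two rarest classes, l+ py m+ and l py+ m, are the double crossovers. Comparing them with the parentals, only the l allele has switched, so l is the middle locus and the order is py – l – m.

l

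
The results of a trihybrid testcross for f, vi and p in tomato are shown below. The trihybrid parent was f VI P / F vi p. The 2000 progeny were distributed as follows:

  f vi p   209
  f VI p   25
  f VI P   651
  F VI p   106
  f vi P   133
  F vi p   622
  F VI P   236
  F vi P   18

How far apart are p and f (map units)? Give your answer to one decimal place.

24.4 map units

The two rarest classes, f VI p and F vi P, are the double crossovers. Comparing them with the parentals, only the p allele has switched, so p is the middle locus and the order is vi – p – f.
Crossovers in the p–f interval produce the single-crossover classes F VI P and f vi p (236 + 209 = 445) plus the double crossovers (43).
RF(p–f) = (445 + 43) / 2000 = 488/2000 = 0.2440 → 24.4 map units.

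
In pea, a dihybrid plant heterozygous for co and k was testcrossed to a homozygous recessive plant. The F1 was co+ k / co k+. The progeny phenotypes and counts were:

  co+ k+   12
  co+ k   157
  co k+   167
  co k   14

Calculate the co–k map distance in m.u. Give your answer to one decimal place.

The recombinant classes are co+ k+ and co k: 12 + 14 = 26.
Recombination frequency = 26/350 = 0.0743 ≈ 7.4%, i.e. 7.4 m.u.

7.4 m.u.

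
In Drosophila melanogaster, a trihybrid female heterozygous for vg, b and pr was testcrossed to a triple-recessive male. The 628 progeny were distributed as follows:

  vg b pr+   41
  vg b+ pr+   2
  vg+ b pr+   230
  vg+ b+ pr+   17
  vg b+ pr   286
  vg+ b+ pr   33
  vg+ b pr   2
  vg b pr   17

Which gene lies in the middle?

The two most frequent reciprocal classes, vg b+ pr and vg+ b pr+, are the parental types, so the F1 was vg b+ pr / vg+ b pr+.
The two rarest classes, vg b+ pr+ and vg+ b pr, are the double crossovers. Comparing them with the parentals, only the pr allele has switched, so pr is the middle locus and the order is vg – pr – b.

pr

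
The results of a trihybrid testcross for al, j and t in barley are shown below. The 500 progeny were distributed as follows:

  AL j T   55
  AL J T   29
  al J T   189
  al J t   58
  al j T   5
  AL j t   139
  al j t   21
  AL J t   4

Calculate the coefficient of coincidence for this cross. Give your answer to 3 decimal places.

0.625

The two most frequent reciprocal classes, AL j t and al J T, are the parental types, so the F1 was AL j t / al J T.
The two rarest classes, AL J t and al j T, are the double crossovers. Comparing them with the parentals, only the j allele has switched, so j is the middle locus and the order is al – j – t.
al–j: (50 + 9)/500 = 0.1180; j–t: (113 + 9)/500 = 0.2440.
Expected DCO frequency = 0.1180 × 0.2440 ≈ 0.02879; observed = 9/500 ≈ 0.01800.
Coefficient of coincidence = 0.01800/0.02879 ≈ 0.625.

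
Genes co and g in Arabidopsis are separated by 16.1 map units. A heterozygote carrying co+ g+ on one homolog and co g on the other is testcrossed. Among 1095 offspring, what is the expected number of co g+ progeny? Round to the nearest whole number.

A map distance of 16.1 map units corresponds to a recombination frequency of 0.161.
The F1 is co+ g+ / co g, so co g+ is a recombinant gamete class with expected frequency r/2 = 0.161/2 = 0.0805.
Expected number = 0.0805 × 1095 = 88.15 ≈ 88.

88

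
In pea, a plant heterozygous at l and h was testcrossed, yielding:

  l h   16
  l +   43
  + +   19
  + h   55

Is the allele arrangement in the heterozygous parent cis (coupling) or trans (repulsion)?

The two most frequent classes are + h (55) and l + (43); these are the parental (non-recombinant) types.
So the F1 carried + h on one chromosome and l + on the other — the recessive alleles are on opposite chromosomes (trans / repulsion).

trans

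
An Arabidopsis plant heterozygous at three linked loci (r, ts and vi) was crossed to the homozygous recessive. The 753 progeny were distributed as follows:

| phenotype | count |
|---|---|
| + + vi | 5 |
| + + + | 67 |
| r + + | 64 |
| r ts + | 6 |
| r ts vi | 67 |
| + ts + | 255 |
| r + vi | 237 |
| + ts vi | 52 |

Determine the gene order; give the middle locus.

r

The two most frequent reciprocal classes, r + vi and + ts +, are the parental types, so the F1 was r + vi / + ts +.
The two rarest classes, + + vi and r ts +, are the double crossovers. Comparing them with the parentals, only the r allele has switched, so r is the middle locus and the order is ts – r – vi.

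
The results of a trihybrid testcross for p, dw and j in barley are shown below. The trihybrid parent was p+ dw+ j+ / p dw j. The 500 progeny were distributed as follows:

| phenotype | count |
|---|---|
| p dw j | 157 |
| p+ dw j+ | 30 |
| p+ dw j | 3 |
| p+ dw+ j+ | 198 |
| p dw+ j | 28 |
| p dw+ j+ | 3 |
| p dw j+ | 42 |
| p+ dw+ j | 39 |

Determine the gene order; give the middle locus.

p

The two rarest classes, p dw+ j+ and p+ dw j, are the double crossovers. Comparing them with the parentals, only the p allele has switched, so p is the middle locus and the order is j – p – dw.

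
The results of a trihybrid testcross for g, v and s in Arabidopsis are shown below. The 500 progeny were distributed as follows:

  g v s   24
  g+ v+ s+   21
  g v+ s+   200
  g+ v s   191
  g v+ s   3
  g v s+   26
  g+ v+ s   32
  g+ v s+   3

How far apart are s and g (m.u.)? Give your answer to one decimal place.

The two most frequent reciprocal classes, g v+ s+ and g+ v s, are the parental types, so the F1 was g v+ s+ / g+ v s.
The two rarest classes, g v+ s and g+ v s+, are the double crossovers. Comparing them with the parentals, only the s allele has switched, so s is the middle locus and the order is v – s – g.
Crossovers in the s–g interval produce the single-crossover classes g+ v+ s+ and g v s (21 + 24 = 45) plus the double crossovers (6).
RF(s–g) = (45 + 6) / 500 = 51/500 = 0.1020 → 10.2 m.u.

10.2 m.u.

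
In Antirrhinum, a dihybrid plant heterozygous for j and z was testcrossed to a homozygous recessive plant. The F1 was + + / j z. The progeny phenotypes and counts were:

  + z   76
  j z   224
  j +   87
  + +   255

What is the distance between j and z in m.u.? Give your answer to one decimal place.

25.4 m.u.

The recombinant classes are + z and j +: 76 + 87 = 163.
Recombination frequency = 163/642 = 0.2539 ≈ 25.4%, i.e. 25.4 m.u.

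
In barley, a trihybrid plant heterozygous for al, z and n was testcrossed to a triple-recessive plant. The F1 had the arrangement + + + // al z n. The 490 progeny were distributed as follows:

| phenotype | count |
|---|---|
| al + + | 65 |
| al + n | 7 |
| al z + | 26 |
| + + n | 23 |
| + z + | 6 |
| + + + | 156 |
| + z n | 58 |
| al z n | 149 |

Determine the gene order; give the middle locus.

The two rarest classes, + z + and al + n, are the double crossovers. Comparing them with the parentals, only the z allele has switched, so z is the middle locus and the order is al – z – n.

z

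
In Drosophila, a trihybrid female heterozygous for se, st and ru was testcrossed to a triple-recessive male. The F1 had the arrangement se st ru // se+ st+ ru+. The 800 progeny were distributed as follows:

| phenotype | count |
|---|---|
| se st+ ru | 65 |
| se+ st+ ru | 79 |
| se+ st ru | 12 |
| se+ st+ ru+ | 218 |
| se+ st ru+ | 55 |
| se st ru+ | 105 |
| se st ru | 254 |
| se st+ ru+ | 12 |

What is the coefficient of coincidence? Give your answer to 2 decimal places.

The two rarest classes, se+ st ru and se st+ ru+, are the double crossovers. Comparing them with the parentals, only the se allele has switched, so se is the middle locus and the order is ru – se – st.
ru–se: (184 + 24)/800 = 0.2600; se–st: (120 + 24)/800 = 0.1800.
Expected DCO frequency = 0.2600 × 0.1800 ≈ 0.04680; observed = 24/800 ≈ 0.03000.
Coefficient of coincidence = 0.03000/0.04680 ≈ 0.64.

0.64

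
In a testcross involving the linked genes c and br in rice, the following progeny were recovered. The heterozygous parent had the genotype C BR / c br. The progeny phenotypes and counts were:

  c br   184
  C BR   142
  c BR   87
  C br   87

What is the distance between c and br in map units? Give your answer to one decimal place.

The recombinant classes are C br and c BR: 87 + 87 = 174.
Recombination frequency = 174/500 = 0.3480 ≈ 34.8%, i.e. 34.8 map units.

34.8 map units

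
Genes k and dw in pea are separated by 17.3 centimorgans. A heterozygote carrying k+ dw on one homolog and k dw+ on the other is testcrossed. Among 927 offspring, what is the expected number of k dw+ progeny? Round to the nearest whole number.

383

A map distance of 17.3 centimorgans corresponds to a recombination frequency of 0.173.
The F1 is k+ dw / k dw+, so k dw+ is a parental gamete class with expected frequency (1 − r)/2 = 0.827/2 = 0.4135.
Expected number = 0.4135 × 927 = 383.31 ≈ 383.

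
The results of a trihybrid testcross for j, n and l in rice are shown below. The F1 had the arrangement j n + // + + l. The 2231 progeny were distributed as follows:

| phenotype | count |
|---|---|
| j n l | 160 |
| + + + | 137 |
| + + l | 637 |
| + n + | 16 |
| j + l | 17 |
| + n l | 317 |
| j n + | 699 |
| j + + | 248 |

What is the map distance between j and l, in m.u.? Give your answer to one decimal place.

14.8 m.u.

The two rarest classes, + n + and j + l, are the double crossovers. Comparing them with the parentals, only the j allele has switched, so j is the middle locus and the order is n – j – l.
Crossovers in the j–l interval produce the single-crossover classes j n l and + + + (160 + 137 = 297) plus the double crossovers (33).
RF(j–l) = (297 + 33) / 2231 = 330/2231 = 0.1479 → 14.8 m.u.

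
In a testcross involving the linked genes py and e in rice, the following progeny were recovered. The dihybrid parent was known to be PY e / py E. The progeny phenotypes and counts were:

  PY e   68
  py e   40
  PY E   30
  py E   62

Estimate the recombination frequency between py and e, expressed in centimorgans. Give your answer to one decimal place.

The recombinant classes are PY E and py e: 30 + 40 = 70.
Recombination frequency = 70/200 = 0.3500 ≈ 35.0%, i.e. 35.0 centimorgans.

35.0 centimorgans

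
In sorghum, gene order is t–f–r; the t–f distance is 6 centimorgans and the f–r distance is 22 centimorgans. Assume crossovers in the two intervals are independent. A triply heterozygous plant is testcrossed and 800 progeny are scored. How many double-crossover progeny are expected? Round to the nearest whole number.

Map distances give recombination frequencies of 0.060 and 0.220 for the two intervals.
With no interference, expected double-crossover frequency = 0.060 × 0.220 = 0.01320.
Expected number = 0.01320 × 800 = 10.56 ≈ 11.

11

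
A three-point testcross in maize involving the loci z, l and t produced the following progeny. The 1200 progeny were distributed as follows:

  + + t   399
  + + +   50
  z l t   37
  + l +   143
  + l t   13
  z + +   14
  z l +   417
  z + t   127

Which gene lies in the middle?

The two most frequent reciprocal classes, z l + and + + t, are the parental types, so the F1 was z l + / + + t.
The two rarest classes, z + + and + l t, are the double crossovers. Comparing them with the parentals, only the l allele has switched, so l is the middle locus and the order is t – l – z.

l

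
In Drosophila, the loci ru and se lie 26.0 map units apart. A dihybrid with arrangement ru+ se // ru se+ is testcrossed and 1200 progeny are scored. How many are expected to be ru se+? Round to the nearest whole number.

444

A map distance of 26.0 map units corresponds to a recombination frequency of 0.260.
The F1 is ru+ se / ru se+, so ru se+ is a parental gamete class with expected frequency (1 − r)/2 = 0.740/2 = 0.3700.
Expected number = 0.3700 × 1200 = 444.00 ≈ 444.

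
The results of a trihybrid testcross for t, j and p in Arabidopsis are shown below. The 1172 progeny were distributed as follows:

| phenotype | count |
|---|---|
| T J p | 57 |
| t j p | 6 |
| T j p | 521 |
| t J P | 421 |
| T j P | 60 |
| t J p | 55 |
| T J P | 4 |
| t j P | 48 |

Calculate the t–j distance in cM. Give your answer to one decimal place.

The two most frequent reciprocal classes, T j p and t J P, are the parental types, so the F1 was T j p / t J P.
The two rarest classes, t j p and T J P, are the double crossovers. Comparing them with the parentals, only the t allele has switched, so t is the middle locus and the order is p – t – j.
Crossovers in the t–j interval produce the single-crossover classes T J p and t j P (57 + 48 = 105) plus the double crossovers (10).
RF(t–j) = (105 + 10) / 1172 = 115/1172 = 0.0981 → 9.8 cM.

9.8 cM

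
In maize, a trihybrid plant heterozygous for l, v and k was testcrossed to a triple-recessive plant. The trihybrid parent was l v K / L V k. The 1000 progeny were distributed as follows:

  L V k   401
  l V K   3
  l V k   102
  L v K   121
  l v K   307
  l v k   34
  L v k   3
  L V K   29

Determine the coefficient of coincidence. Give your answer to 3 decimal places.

The two rarest classes, l V K and L v k, are the double crossovers. Comparing them with the parentals, only the v allele has switched, so v is the middle locus and the order is l – v – k.
l–v: (223 + 6)/1000 = 0.2290; v–k: (63 + 6)/1000 = 0.0690.
Expected DCO frequency = 0.2290 × 0.0690 ≈ 0.01580; observed = 6/1000 ≈ 0.00600.
Coefficient of coincidence = 0.00600/0.01580 ≈ 0.380.

0.380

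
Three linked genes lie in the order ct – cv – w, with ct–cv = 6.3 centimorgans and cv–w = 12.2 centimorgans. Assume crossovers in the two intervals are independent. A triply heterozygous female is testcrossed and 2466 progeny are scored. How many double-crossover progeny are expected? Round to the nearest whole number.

Map distances give recombination frequencies of 0.063 and 0.122 for the two intervals.
With no interference, expected double-crossover frequency = 0.063 × 0.122 = 0.00769.
Expected number = 0.00769 × 2466 = 18.95 ≈ 19.

19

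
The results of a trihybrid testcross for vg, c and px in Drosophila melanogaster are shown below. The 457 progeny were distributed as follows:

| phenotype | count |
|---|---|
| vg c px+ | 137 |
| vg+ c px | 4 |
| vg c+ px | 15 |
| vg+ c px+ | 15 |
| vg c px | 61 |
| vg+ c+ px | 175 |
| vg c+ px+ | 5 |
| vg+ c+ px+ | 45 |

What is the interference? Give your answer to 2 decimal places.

The two most frequent reciprocal classes, vg c px+ and vg+ c+ px, are the parental types, so the F1 was vg c px+ / vg+ c+ px.
The two rarest classes, vg c+ px+ and vg+ c px, are the double crossovers. Comparing them with the parentals, only the c allele has switched, so c is the middle locus and the order is px – c – vg.
px–c: (106 + 9)/457 = 0.2516; c–vg: (30 + 9)/457 = 0.0853.
Expected DCO frequency = 0.2516 × 0.0853 ≈ 0.02146; observed = 9/457 ≈ 0.01969.
Coefficient of coincidence = 0.01969/0.02146 ≈ 0.92; interference = 1 − 0.92 = 0.08.

0.08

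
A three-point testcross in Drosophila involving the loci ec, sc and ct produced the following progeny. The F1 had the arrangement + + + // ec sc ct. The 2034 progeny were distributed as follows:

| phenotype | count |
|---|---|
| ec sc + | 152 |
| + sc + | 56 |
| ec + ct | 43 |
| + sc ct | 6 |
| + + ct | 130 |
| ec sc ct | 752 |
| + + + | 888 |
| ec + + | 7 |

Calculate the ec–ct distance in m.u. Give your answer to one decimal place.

The two rarest classes, ec + + and + sc ct, are the double crossovers. Comparing them with the parentals, only the ec allele has switched, so ec is the middle locus and the order is sc – ec – ct.
Crossovers in the ec–ct interval produce the single-crossover classes + + ct and ec sc + (130 + 152 = 282) plus the double crossovers (13).
RF(ec–ct) = (282 + 13) / 2034 = 295/2034 = 0.1450 → 14.5 m.u.

14.5 m.u.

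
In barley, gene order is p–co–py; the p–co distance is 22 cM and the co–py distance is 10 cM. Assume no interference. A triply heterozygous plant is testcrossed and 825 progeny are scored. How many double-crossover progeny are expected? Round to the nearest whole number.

18

Map distances give recombination frequencies of 0.220 and 0.100 for the two intervals.
With no interference, expected double-crossover frequency = 0.220 × 0.100 = 0.02200.
Expected number = 0.02200 × 825 = 18.15 ≈ 18.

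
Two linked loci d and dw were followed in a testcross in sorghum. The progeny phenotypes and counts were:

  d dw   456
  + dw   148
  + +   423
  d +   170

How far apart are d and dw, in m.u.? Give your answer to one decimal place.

The two most frequent classes, + + (423) and d dw (456), are the parental types, so the F1 was + + / d dw.
The recombinant classes are + dw and d +: 148 + 170 = 318.
Recombination frequency = 318/1197 = 0.2657 ≈ 26.6%, i.e. 26.6 m.u.

26.6 m.u.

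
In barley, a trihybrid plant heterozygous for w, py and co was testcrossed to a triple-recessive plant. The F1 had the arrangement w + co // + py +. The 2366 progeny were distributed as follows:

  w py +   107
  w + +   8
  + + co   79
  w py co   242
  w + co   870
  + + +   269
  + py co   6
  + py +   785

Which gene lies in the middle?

The two rarest classes, w + + and + py co, are the double crossovers. Comparing them with the parentals, only the co allele has switched, so co is the middle locus and the order is w – co – py.

co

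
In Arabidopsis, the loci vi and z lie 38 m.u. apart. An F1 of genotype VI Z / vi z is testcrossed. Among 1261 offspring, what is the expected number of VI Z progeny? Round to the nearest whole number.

A map distance of 38 m.u. corresponds to a recombination frequency of 0.380.
The F1 is VI Z / vi z, so VI Z is a parental gamete class with expected frequency (1 − r)/2 = 0.620/2 = 0.3100.
Expected number = 0.3100 × 1261 = 390.91 ≈ 391.

391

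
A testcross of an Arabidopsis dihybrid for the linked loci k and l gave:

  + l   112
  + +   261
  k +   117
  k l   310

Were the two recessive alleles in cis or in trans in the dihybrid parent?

cis

The two most frequent classes are + + (261) and k l (310); these are the parental (non-recombinant) types.
So the F1 carried + + on one chromosome and k l on the other — the recessive alleles are on the same chromosome (cis / coupling).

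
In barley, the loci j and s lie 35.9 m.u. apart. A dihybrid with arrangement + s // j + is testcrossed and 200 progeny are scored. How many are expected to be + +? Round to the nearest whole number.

A map distance of 35.9 m.u. corresponds to a recombination frequency of 0.359.
The F1 is + s / j +, so + + is a recombinant gamete class with expected frequency r/2 = 0.359/2 = 0.1795.
Expected number = 0.1795 × 200 = 35.90 ≈ 36.

36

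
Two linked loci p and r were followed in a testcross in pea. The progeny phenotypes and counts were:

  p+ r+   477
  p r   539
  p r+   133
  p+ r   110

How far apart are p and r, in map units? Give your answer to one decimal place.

19.3 map units

The two most frequent classes, p+ r+ (477) and p r (539), are the parental types, so the F1 was p+ r+ / p r.
The recombinant classes are p+ r and p r+: 110 + 133 = 243.
Recombination frequency = 243/1259 = 0.1930 ≈ 19.3%, i.e. 19.3 map units.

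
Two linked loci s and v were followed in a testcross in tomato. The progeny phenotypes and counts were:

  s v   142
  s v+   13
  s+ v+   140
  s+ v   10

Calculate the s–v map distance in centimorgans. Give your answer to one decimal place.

The two most frequent classes, s+ v+ (140) and s v (142), are the parental types, so the F1 was s+ v+ / s v.
The recombinant classes are s+ v and s v+: 10 + 13 = 23.
Recombination frequency = 23/305 = 0.0754 ≈ 7.5%, i.e. 7.5 centimorgans.

7.5 centimorgans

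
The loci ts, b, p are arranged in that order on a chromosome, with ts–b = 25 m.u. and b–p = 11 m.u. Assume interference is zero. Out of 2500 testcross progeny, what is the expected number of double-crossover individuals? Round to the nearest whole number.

69

Map distances give recombination frequencies of 0.250 and 0.110 for the two intervals.
With no interference, expected double-crossover frequency = 0.250 × 0.110 = 0.02750.
Expected number = 0.02750 × 2500 = 68.75 ≈ 69.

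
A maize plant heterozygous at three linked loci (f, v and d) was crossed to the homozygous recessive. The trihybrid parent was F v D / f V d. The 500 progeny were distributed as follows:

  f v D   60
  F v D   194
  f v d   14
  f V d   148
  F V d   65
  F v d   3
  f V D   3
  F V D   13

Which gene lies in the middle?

d

The two rarest classes, F v d and f V D, are the double crossovers. Comparing them with the parentals, only the d allele has switched, so d is the middle locus and the order is v – d – f.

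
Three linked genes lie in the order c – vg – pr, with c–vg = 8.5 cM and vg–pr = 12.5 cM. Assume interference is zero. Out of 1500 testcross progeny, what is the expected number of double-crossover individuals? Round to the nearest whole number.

Map distances give recombination frequencies of 0.085 and 0.125 for the two intervals.
With no interference, expected double-crossover frequency = 0.085 × 0.125 = 0.01063.
Expected number = 0.01063 × 1500 = 15.94 ≈ 16.

16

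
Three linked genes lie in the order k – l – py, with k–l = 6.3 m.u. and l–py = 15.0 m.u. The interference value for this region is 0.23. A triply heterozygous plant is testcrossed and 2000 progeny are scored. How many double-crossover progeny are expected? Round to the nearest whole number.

Map distances give recombination frequencies of 0.063 and 0.150 for the two intervals.
With interference 0.23 (so coincidence = 0.77), expected double-crossover frequency = 0.063 × 0.150 × 0.77 = 0.00728.
Expected number = 0.00728 × 2000 = 14.55 ≈ 15.

15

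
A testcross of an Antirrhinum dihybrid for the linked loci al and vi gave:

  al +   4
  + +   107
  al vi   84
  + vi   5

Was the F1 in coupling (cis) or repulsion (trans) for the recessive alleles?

cis

The two most frequent classes are + + (107) and al vi (84); these are the parental (non-recombinant) types.
So the F1 carried + + on one chromosome and al vi on the other — the recessive alleles are on the same chromosome (cis / coupling).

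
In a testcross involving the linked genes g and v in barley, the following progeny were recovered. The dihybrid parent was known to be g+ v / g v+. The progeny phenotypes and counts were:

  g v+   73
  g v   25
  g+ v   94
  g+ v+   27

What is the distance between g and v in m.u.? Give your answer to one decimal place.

23.7 m.u.

The recombinant classes are g+ v+ and g v: 27 + 25 = 52.
Recombination frequency = 52/219 = 0.2374 ≈ 23.7%, i.e. 23.7 m.u.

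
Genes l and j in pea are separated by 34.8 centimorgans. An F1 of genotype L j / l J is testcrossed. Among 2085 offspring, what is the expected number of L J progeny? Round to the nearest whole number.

363

A map distance of 34.8 centimorgans corresponds to a recombination frequency of 0.348.
The F1 is L j / l J, so L J is a recombinant gamete class with expected frequency r/2 = 0.348/2 = 0.1740.
Expected number = 0.1740 × 2085 = 362.79 ≈ 363.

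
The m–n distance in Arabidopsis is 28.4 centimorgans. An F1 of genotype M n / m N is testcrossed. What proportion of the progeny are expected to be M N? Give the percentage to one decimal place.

14.2%

A map distance of 28.4 centimorgans corresponds to a recombination frequency of 0.284.
The F1 is M n / m N, so M N is a recombinant gamete class with expected frequency r/2 = 0.284/2 = 0.1420.
That is 0.1420 = 14.2% of the progeny.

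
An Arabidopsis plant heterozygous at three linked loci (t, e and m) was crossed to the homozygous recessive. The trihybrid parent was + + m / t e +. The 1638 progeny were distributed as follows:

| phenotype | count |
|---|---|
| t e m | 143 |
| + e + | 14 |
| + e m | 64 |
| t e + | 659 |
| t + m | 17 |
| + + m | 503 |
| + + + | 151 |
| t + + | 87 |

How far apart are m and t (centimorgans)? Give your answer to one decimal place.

The two rarest classes, t + m and + e +, are the double crossovers. Comparing them with the parentals, only the t allele has switched, so t is the middle locus and the order is m – t – e.
Crossovers in the m–t interval produce the single-crossover classes + + + and t e m (151 + 143 = 294) plus the double crossovers (31).
RF(m–t) = (294 + 31) / 1638 = 325/1638 = 0.1984 → 19.8 centimorgans.

19.8 centimorgans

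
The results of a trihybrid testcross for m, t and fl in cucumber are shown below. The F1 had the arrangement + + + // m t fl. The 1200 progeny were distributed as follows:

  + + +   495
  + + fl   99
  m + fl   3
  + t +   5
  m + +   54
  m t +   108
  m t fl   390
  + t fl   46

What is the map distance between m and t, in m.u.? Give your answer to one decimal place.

9.0 m.u.

The two rarest classes, + t + and m + fl, are the double crossovers. Comparing them with the parentals, only the t allele has switched, so t is the middle locus and the order is fl – t – m.
Crossovers in the t–m interval produce the single-crossover classes m + + and + t fl (54 + 46 = 100) plus the double crossovers (8).
RF(t–m) = (100 + 8) / 1200 = 108/1200 = 0.0900 → 9.0 m.u.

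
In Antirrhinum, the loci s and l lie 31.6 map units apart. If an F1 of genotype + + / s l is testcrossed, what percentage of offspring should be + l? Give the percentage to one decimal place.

A map distance of 31.6 map units corresponds to a recombination frequency of 0.316.
The F1 is + + / s l, so + l is a recombinant gamete class with expected frequency r/2 = 0.316/2 = 0.1580.
That is 0.1580 = 15.8% of the progeny.

15.8%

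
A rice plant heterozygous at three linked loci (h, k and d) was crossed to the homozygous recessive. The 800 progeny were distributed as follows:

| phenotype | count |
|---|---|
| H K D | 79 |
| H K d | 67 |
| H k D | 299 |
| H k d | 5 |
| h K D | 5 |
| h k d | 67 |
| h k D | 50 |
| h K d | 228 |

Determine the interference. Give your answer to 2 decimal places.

0.60

The two most frequent reciprocal classes, H k D and h K d, are the parental types, so the F1 was H k D / h K d.
The two rarest classes, H k d and h K D, are the double crossovers. Comparing them with the parentals, only the d allele has switched, so d is the middle locus and the order is k – d – h.
k–d: (146 + 10)/800 = 0.1950; d–h: (117 + 10)/800 = 0.1588.
Expected DCO frequency = 0.1950 × 0.1588 ≈ 0.03097; observed = 10/800 ≈ 0.01250.
Coefficient of coincidence = 0.01250/0.03097 ≈ 0.40; interference = 1 − 0.40 = 0.60.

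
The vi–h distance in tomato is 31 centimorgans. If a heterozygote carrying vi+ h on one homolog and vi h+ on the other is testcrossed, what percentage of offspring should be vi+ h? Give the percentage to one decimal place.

A map distance of 31 centimorgans corresponds to a recombination frequency of 0.310.
The F1 is vi+ h / vi h+, so vi+ h is a parental gamete class with expected frequency (1 − r)/2 = 0.690/2 = 0.3450.
That is 0.3450 = 34.5% of the progeny.

34.5%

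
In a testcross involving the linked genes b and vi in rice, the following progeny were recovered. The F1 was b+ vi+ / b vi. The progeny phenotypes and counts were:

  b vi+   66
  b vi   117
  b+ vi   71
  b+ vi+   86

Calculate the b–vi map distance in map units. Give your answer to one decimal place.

40.3 map units

The recombinant classes are b+ vi and b vi+: 71 + 66 = 137.
Recombination frequency = 137/340 = 0.4029 ≈ 40.3%, i.e. 40.3 map units.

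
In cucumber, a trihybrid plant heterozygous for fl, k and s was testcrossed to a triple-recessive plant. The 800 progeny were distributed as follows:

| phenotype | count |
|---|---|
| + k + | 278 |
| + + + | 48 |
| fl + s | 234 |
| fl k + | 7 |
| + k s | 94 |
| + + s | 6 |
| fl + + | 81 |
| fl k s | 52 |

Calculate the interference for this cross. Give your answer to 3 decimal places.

The two most frequent reciprocal classes, + k + and fl + s, are the parental types, so the F1 was + k + / fl + s.
The two rarest classes, fl k + and + + s, are the double crossovers. Comparing them with the parentals, only the fl allele has switched, so fl is the middle locus and the order is s – fl – k.
s–fl: (175 + 13)/800 = 0.2350; fl–k: (100 + 13)/800 = 0.1412.
Expected DCO frequency = 0.2350 × 0.1412 ≈ 0.03318; observed = 13/800 ≈ 0.01625.
Coefficient of coincidence = 0.01625/0.03318 ≈ 0.490; interference = 1 − 0.490 = 0.510.

0.510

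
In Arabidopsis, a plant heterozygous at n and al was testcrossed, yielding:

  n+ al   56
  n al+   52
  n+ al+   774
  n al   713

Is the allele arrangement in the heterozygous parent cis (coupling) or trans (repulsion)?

cis

The two most frequent classes are n+ al+ (774) and n al (713); these are the parental (non-recombinant) types.
So the F1 carried n+ al+ on one chromosome and n al on the other — the recessive alleles are on the same chromosome (cis / coupling).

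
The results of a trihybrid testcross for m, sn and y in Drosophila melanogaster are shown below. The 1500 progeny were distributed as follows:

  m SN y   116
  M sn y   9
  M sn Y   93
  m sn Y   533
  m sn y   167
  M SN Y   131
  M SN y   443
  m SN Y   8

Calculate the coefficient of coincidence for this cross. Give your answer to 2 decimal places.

The two most frequent reciprocal classes, M SN y and m sn Y, are the parental types, so the F1 was M SN y / m sn Y.
The two rarest classes, M sn y and m SN Y, are the double crossovers. Comparing them with the parentals, only the sn allele has switched, so sn is the middle locus and the order is m – sn – y.
m–sn: (209 + 17)/1500 = 0.1507; sn–y: (298 + 17)/1500 = 0.2100.
Expected DCO frequency = 0.1507 × 0.2100 ≈ 0.03165; observed = 17/1500 ≈ 0.01133.
Coefficient of coincidence = 0.01133/0.03165 ≈ 0.36.

0.36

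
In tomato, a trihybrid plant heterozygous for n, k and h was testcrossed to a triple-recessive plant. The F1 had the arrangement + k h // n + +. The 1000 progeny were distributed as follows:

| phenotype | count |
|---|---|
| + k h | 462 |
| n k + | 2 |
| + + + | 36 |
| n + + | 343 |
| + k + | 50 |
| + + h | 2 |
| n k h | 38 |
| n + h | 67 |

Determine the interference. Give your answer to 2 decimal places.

The two rarest classes, + + h and n k +, are the double crossovers. Comparing them with the parentals, only the k allele has switched, so k is the middle locus and the order is n – k – h.
n–k: (74 + 4)/1000 = 0.0780; k–h: (117 + 4)/1000 = 0.1210.
Expected DCO frequency = 0.0780 × 0.1210 ≈ 0.00944; observed = 4/1000 ≈ 0.00400.
Coefficient of coincidence = 0.00400/0.00944 ≈ 0.42; interference = 1 − 0.42 = 0.58.

0.58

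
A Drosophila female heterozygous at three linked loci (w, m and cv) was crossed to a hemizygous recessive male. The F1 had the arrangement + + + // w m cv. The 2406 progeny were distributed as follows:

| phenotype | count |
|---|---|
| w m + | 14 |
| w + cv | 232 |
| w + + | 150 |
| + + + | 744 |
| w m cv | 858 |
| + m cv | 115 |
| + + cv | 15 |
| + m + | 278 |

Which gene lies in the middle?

cv

The two rarest classes, + + cv and w m +, are the double crossovers. Comparing them with the parentals, only the cv allele has switched, so cv is the middle locus and the order is w – cv – m.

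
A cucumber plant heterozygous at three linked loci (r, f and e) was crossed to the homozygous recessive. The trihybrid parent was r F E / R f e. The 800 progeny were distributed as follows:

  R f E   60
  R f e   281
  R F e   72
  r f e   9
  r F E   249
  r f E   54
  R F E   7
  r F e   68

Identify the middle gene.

r

The two rarest classes, R F E and r f e, are the double crossovers. Comparing them with the parentals, only the r allele has switched, so r is the middle locus and the order is f – r – e.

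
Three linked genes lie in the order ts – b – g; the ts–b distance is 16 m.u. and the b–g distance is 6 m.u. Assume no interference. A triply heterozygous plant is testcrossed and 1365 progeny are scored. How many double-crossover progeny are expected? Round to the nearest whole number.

13

Map distances give recombination frequencies of 0.160 and 0.060 for the two intervals.
With no interference, expected double-crossover frequency = 0.160 × 0.060 = 0.00960.
Expected number = 0.00960 × 1365 = 13.10 ≈ 13.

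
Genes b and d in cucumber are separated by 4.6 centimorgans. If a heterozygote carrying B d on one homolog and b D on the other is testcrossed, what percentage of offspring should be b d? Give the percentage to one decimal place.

A map distance of 4.6 centimorgans corresponds to a recombination frequency of 0.046.
The F1 is B d / b D, so b d is a recombinant gamete class with expected frequency r/2 = 0.046/2 = 0.0230.
That is 0.0230 = 2.3% of the progeny.

2.3%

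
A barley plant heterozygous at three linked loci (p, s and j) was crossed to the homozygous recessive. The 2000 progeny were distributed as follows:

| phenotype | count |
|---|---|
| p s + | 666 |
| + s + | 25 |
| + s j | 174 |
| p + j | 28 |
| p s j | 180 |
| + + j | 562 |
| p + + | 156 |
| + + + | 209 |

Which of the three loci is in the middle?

p

The two most frequent reciprocal classes, + + j and p s +, are the parental types, so the F1 was + + j / p s +.
The two rarest classes, p + j and + s +, are the double crossovers. Comparing them with the parentals, only the p allele has switched, so p is the middle locus and the order is j – p – s.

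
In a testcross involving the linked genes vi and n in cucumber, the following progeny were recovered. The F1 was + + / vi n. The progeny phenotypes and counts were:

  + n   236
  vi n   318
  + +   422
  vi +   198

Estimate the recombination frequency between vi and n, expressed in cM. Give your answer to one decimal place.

The recombinant classes are + n and vi +: 236 + 198 = 434.
Recombination frequency = 434/1174 = 0.3697 ≈ 37.0%, i.e. 37.0 cM.

37.0 cM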